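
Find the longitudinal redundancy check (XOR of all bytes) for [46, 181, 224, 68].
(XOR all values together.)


XOR chain: 46 ^ 181 ^ 224 ^ 68 = 63

63


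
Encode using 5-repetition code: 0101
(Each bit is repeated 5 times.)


Each bit -> 5 copies

00000111110000011111


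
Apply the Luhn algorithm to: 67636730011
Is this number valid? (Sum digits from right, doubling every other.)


Luhn sum = 40
40 mod 10 = 0

Valid (Luhn sum mod 10 = 0)


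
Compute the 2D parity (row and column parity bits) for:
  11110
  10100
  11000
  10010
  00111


Row parities: 00001
Column parities: 00111

Row P: 00001, Col P: 00111, Corner: 1


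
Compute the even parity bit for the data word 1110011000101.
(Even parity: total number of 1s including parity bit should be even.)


Number of 1s in data: 7
Parity bit: 1

1


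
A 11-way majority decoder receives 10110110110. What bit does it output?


Ones: 7 out of 11
Threshold: 6

1 (7/11 voted 1)


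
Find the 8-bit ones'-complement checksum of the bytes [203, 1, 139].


Sum = 343 mod 256 = 87
Complement = 168

168


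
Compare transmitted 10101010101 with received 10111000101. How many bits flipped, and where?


XOR: 00010010000

2 error(s) at position(s): 3, 6


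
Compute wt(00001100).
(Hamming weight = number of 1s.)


Counting 1s in 00001100

2


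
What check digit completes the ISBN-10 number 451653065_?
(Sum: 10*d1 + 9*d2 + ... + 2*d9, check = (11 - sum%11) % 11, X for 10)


Weighted sum: 208
208 mod 11 = 10

Check digit: 1


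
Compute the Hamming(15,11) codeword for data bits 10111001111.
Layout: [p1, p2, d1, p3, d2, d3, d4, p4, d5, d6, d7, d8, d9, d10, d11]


Parity bits: p1=1, p2=1, p3=0, p4=1

111001111001111


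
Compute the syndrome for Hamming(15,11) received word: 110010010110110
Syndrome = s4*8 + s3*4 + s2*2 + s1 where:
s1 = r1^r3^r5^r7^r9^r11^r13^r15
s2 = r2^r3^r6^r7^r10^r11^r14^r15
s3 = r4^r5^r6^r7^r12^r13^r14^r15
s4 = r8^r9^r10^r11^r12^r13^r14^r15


s1=0, s2=0, s3=1, s4=1

Syndrome = 12 (error at position 12)


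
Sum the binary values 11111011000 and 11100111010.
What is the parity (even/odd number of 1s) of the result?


11111011000 = 2008
11100111010 = 1850
Sum = 3858 = 111100010010
1s count = 6

even parity (6 ones in 111100010010)


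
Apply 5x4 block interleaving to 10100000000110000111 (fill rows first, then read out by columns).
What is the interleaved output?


Matrix:
  1010
  0000
  0001
  1000
  0111
Read columns: 10010000011000100101

10010000011000100101


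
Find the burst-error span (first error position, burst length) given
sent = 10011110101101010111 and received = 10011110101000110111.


XOR: 00000000000101100000

Burst at position 11, length 4


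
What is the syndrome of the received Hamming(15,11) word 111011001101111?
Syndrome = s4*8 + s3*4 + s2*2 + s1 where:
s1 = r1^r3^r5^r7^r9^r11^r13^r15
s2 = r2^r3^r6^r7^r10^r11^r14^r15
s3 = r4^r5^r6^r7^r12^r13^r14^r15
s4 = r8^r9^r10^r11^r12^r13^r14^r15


s1=0, s2=0, s3=0, s4=0

Syndrome = 0 (no error)


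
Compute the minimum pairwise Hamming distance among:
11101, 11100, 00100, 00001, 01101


Comparing all pairs, minimum distance: 1
Can detect 0 errors, correct 0 errors

1


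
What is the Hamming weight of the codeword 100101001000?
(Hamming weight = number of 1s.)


Counting 1s in 100101001000

4


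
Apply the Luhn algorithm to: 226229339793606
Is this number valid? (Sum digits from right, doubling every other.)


Luhn sum = 77
77 mod 10 = 7

Invalid (Luhn sum mod 10 = 7)


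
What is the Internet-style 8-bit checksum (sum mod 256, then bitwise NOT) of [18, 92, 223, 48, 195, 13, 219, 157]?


Sum = 965 mod 256 = 197
Complement = 58

58


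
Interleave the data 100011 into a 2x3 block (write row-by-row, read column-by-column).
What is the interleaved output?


Matrix:
  100
  011
Read columns: 100101

100101


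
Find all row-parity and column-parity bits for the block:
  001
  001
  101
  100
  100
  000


Row parities: 110110
Column parities: 101

Row P: 110110, Col P: 101, Corner: 0


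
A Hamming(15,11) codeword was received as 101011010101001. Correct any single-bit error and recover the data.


Syndrome = 0: no error detected

Data: 11100101001 (no errors)


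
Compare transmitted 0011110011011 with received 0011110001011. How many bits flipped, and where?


XOR: 0000000010000

1 error(s) at position(s): 8


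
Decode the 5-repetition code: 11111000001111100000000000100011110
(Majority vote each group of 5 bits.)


Groups: 11111, 00000, 11111, 00000, 00000, 01000, 11110
Majority votes: 1010001

1010001


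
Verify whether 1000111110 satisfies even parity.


Number of 1s: 6

Yes, parity is correct (6 ones)


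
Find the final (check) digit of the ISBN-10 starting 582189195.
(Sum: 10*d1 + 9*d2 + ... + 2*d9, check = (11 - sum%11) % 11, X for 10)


Weighted sum: 279
279 mod 11 = 4

Check digit: 7


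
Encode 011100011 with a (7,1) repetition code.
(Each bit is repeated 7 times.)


Each bit -> 7 copies

000000011111111111111111111100000000000000000000011111111111111


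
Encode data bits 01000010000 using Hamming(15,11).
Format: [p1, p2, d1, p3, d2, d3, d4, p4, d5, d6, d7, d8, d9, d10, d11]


Parity bits: p1=0, p2=1, p3=1, p4=1

010110010010000


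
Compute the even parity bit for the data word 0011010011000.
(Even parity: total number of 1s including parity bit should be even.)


Number of 1s in data: 5
Parity bit: 1

1


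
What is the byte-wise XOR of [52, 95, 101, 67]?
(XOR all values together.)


XOR chain: 52 ^ 95 ^ 101 ^ 67 = 77

77


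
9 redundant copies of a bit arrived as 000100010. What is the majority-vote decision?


Ones: 2 out of 9
Threshold: 5

0 (2/9 voted 1)


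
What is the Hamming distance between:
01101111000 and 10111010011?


XOR: 11010101011
Count of 1s: 7

7


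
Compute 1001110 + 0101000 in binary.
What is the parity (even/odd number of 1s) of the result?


1001110 = 78
0101000 = 40
Sum = 118 = 1110110
1s count = 5

odd parity (5 ones in 1110110)


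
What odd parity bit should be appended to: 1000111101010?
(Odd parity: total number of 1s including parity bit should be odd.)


Number of 1s in data: 7
Parity bit: 0

0


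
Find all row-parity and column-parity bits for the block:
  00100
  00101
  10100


Row parities: 100
Column parities: 10101

Row P: 100, Col P: 10101, Corner: 1


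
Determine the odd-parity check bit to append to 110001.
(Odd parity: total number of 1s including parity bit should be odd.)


Number of 1s in data: 3
Parity bit: 0

0


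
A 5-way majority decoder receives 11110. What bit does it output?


Ones: 4 out of 5
Threshold: 3

1 (4/5 voted 1)


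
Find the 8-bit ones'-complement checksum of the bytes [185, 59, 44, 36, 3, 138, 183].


Sum = 648 mod 256 = 136
Complement = 119

119


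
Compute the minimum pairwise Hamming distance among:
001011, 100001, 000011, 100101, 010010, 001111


Comparing all pairs, minimum distance: 1
Can detect 0 errors, correct 0 errors

1


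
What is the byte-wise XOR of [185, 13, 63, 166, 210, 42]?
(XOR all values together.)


XOR chain: 185 ^ 13 ^ 63 ^ 166 ^ 210 ^ 42 = 213

213


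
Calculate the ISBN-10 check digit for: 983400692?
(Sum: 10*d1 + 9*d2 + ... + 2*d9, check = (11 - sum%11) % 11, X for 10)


Weighted sum: 269
269 mod 11 = 5

Check digit: 6


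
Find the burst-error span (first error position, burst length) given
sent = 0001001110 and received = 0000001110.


XOR: 0001000000

Burst at position 3, length 1


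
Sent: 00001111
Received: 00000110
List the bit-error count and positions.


XOR: 00001001

2 error(s) at position(s): 4, 7


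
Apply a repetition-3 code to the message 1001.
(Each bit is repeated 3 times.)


Each bit -> 3 copies

111000000111


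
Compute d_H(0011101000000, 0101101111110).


XOR: 0110000111110
Count of 1s: 7

7


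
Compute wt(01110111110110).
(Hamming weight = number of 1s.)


Counting 1s in 01110111110110

10


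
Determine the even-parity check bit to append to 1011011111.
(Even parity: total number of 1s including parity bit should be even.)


Number of 1s in data: 8
Parity bit: 0

0


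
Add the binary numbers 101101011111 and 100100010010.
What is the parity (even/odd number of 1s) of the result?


101101011111 = 2911
100100010010 = 2322
Sum = 5233 = 1010001110001
1s count = 6

even parity (6 ones in 1010001110001)


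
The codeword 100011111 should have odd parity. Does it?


Number of 1s: 6

No, parity error (6 ones)


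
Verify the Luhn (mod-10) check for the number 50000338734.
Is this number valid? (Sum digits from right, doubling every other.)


Luhn sum = 38
38 mod 10 = 8

Invalid (Luhn sum mod 10 = 8)


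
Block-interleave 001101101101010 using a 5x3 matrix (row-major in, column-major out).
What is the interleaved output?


Matrix:
  001
  101
  101
  101
  010
Read columns: 011100000111110

011100000111110


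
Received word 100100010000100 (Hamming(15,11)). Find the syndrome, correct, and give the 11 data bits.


Syndrome = 0: no error detected

Data: 00000000100 (no errors)


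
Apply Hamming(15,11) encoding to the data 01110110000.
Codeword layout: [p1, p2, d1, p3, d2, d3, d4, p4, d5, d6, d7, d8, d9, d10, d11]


Parity bits: p1=1, p2=0, p3=1, p4=0

100111100110000


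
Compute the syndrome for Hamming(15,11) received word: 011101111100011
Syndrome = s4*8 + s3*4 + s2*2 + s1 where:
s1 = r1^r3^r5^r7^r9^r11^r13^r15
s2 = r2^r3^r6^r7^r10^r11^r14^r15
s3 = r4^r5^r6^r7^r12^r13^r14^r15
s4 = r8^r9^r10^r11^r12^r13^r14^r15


s1=0, s2=1, s3=1, s4=1

Syndrome = 14 (error at position 14)


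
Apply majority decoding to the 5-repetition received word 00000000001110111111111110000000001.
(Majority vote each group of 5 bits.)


Groups: 00000, 00000, 11101, 11111, 11111, 00000, 00001
Majority votes: 0011100

0011100


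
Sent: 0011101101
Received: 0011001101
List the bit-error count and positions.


XOR: 0000100000

1 error(s) at position(s): 4


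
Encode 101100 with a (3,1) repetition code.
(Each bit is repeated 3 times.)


Each bit -> 3 copies

111000111111000000


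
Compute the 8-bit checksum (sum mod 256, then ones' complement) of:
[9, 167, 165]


Sum = 341 mod 256 = 85
Complement = 170

170


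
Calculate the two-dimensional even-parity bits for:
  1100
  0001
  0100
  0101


Row parities: 0110
Column parities: 1100

Row P: 0110, Col P: 1100, Corner: 0


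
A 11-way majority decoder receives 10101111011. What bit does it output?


Ones: 8 out of 11
Threshold: 6

1 (8/11 voted 1)


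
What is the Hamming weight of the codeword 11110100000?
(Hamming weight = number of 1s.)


Counting 1s in 11110100000

5


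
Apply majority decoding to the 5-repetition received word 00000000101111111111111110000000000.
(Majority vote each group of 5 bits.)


Groups: 00000, 00010, 11111, 11111, 11111, 00000, 00000
Majority votes: 0011100

0011100


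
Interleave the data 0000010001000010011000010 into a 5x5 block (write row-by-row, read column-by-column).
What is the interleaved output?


Matrix:
  00000
  10001
  00001
  00110
  00010
Read columns: 0100000000000100001101100

0100000000000100001101100


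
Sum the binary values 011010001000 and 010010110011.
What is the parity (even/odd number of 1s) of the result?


011010001000 = 1672
010010110011 = 1203
Sum = 2875 = 101100111011
1s count = 8

even parity (8 ones in 101100111011)


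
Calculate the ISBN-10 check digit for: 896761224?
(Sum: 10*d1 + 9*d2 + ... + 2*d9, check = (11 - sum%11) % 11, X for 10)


Weighted sum: 321
321 mod 11 = 2

Check digit: 9


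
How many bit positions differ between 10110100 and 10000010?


XOR: 00110110
Count of 1s: 4

4


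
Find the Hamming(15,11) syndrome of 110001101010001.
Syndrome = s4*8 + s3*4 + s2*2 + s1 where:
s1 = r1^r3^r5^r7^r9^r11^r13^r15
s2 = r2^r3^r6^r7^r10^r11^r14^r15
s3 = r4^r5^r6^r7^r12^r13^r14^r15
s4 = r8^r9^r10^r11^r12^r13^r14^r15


s1=1, s2=1, s3=1, s4=1

Syndrome = 15 (error at position 15)


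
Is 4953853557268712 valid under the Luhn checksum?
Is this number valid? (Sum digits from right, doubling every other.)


Luhn sum = 80
80 mod 10 = 0

Valid (Luhn sum mod 10 = 0)


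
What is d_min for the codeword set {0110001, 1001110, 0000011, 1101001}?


Comparing all pairs, minimum distance: 3
Can detect 2 errors, correct 1 errors

3


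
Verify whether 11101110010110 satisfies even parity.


Number of 1s: 9

No, parity error (9 ones)


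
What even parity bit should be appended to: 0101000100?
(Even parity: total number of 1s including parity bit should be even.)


Number of 1s in data: 3
Parity bit: 1

1


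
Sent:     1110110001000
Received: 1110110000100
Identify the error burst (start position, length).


XOR: 0000000001100

Burst at position 9, length 2


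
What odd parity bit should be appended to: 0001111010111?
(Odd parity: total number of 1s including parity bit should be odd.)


Number of 1s in data: 8
Parity bit: 1

1


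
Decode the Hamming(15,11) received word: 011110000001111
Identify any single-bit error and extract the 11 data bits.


Syndrome = 0: no error detected

Data: 11000001111 (no errors)


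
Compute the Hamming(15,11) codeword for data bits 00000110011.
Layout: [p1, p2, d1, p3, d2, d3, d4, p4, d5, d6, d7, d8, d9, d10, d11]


Parity bits: p1=0, p2=0, p3=0, p4=0

000000000110011


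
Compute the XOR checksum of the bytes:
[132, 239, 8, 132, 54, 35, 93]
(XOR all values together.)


XOR chain: 132 ^ 239 ^ 8 ^ 132 ^ 54 ^ 35 ^ 93 = 175

175


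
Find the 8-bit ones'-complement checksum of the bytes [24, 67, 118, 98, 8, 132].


Sum = 447 mod 256 = 191
Complement = 64

64


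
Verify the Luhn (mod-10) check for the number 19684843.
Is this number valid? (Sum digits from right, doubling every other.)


Luhn sum = 49
49 mod 10 = 9

Invalid (Luhn sum mod 10 = 9)


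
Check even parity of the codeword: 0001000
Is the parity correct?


Number of 1s: 1

No, parity error (1 ones)


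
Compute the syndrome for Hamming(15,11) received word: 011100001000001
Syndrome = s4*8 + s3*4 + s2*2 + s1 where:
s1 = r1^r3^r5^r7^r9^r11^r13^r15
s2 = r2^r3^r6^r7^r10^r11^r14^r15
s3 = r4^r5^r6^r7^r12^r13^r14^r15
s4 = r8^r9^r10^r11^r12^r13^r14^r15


s1=1, s2=1, s3=0, s4=0

Syndrome = 3 (error at position 3)


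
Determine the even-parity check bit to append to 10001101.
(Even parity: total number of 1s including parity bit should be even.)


Number of 1s in data: 4
Parity bit: 0

0


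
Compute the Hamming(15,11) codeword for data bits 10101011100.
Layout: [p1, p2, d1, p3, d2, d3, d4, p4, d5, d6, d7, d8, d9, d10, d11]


Parity bits: p1=0, p2=1, p3=1, p4=0

011101001011100


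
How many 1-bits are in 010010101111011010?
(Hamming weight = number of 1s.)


Counting 1s in 010010101111011010

10


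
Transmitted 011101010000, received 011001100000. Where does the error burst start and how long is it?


XOR: 000100110000

Burst at position 3, length 5


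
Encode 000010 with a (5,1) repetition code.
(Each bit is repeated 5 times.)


Each bit -> 5 copies

000000000000000000001111100000


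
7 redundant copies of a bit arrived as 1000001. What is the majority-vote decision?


Ones: 2 out of 7
Threshold: 4

0 (2/7 voted 1)


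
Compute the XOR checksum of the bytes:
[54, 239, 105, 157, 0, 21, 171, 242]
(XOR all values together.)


XOR chain: 54 ^ 239 ^ 105 ^ 157 ^ 0 ^ 21 ^ 171 ^ 242 = 97

97


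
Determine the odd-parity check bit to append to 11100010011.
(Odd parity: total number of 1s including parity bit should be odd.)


Number of 1s in data: 6
Parity bit: 1

1


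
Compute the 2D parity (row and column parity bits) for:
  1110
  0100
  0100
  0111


Row parities: 1111
Column parities: 1001

Row P: 1111, Col P: 1001, Corner: 0


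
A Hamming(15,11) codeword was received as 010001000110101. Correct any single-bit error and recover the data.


Syndrome = 7: error at position 7

Data: 00110110101 (corrected bit 7)


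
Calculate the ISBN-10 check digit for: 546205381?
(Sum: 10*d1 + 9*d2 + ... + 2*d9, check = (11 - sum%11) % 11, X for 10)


Weighted sum: 211
211 mod 11 = 2

Check digit: 9


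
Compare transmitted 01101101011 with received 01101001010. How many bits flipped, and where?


XOR: 00000100001

2 error(s) at position(s): 5, 10


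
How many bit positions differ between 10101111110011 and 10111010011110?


XOR: 00010101101101
Count of 1s: 7

7


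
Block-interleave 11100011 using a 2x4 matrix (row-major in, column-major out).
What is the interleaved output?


Matrix:
  1110
  0011
Read columns: 10101101

10101101


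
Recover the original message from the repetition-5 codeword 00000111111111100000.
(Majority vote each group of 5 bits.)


Groups: 00000, 11111, 11111, 00000
Majority votes: 0110

0110


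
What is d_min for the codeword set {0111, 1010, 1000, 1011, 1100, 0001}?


Comparing all pairs, minimum distance: 1
Can detect 0 errors, correct 0 errors

1


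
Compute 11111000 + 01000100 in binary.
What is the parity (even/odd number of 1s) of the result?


11111000 = 248
01000100 = 68
Sum = 316 = 100111100
1s count = 5

odd parity (5 ones in 100111100)


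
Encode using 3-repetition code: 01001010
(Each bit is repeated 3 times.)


Each bit -> 3 copies

000111000000111000111000


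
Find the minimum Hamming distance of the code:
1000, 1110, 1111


Comparing all pairs, minimum distance: 1
Can detect 0 errors, correct 0 errors

1


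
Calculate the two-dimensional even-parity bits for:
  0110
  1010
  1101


Row parities: 001
Column parities: 0001

Row P: 001, Col P: 0001, Corner: 1


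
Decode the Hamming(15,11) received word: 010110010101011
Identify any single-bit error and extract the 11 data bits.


Syndrome = 12: error at position 12

Data: 01000100011 (corrected bit 12)


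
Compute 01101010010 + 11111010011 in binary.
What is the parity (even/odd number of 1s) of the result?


01101010010 = 850
11111010011 = 2003
Sum = 2853 = 101100100101
1s count = 6

even parity (6 ones in 101100100101)


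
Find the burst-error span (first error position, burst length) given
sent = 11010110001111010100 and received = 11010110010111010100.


XOR: 00000000011000000000

Burst at position 9, length 2


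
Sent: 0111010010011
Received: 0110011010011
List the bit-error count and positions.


XOR: 0001001000000

2 error(s) at position(s): 3, 6


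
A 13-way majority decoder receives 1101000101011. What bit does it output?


Ones: 7 out of 13
Threshold: 7

1 (7/13 voted 1)


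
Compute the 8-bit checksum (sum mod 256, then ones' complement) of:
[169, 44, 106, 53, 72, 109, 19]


Sum = 572 mod 256 = 60
Complement = 195

195


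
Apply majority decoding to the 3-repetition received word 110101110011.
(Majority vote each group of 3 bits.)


Groups: 110, 101, 110, 011
Majority votes: 1111

1111


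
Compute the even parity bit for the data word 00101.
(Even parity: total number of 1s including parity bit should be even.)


Number of 1s in data: 2
Parity bit: 0

0


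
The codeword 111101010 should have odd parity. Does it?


Number of 1s: 6

No, parity error (6 ones)


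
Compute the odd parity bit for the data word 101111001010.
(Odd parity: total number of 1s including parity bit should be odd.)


Number of 1s in data: 7
Parity bit: 0

0


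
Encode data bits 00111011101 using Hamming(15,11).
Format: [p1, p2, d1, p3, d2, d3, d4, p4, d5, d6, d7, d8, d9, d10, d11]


Parity bits: p1=1, p2=0, p3=1, p4=1

100101111011101


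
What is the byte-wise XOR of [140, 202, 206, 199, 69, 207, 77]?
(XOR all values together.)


XOR chain: 140 ^ 202 ^ 206 ^ 199 ^ 69 ^ 207 ^ 77 = 136

136


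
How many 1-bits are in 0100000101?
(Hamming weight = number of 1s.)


Counting 1s in 0100000101

3


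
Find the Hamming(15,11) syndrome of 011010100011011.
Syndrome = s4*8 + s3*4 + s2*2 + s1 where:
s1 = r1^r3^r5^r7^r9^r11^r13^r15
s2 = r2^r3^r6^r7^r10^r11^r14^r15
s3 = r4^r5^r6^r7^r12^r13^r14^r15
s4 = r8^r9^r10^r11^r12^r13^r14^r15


s1=1, s2=0, s3=1, s4=0

Syndrome = 5 (error at position 5)


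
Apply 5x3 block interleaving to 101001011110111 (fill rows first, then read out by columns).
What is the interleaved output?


Matrix:
  101
  001
  011
  110
  111
Read columns: 100110011111101

100110011111101


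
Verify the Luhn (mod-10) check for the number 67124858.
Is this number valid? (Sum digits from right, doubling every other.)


Luhn sum = 39
39 mod 10 = 9

Invalid (Luhn sum mod 10 = 9)


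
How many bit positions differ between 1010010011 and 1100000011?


XOR: 0110010000
Count of 1s: 3

3


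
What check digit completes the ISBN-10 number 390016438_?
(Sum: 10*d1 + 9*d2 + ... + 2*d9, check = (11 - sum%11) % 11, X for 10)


Weighted sum: 188
188 mod 11 = 1

Check digit: X


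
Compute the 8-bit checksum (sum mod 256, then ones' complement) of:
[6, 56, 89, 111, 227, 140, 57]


Sum = 686 mod 256 = 174
Complement = 81

81


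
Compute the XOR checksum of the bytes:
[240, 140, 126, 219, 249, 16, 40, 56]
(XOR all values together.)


XOR chain: 240 ^ 140 ^ 126 ^ 219 ^ 249 ^ 16 ^ 40 ^ 56 = 32

32


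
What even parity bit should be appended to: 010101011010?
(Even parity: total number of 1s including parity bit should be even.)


Number of 1s in data: 6
Parity bit: 0

0


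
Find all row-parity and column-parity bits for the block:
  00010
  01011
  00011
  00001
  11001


Row parities: 11011
Column parities: 10010

Row P: 11011, Col P: 10010, Corner: 0


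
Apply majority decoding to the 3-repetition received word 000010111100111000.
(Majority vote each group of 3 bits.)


Groups: 000, 010, 111, 100, 111, 000
Majority votes: 001010

001010


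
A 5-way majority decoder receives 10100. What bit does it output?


Ones: 2 out of 5
Threshold: 3

0 (2/5 voted 1)


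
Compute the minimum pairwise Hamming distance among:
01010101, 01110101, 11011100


Comparing all pairs, minimum distance: 1
Can detect 0 errors, correct 0 errors

1


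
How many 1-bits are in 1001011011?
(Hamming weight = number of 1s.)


Counting 1s in 1001011011

6


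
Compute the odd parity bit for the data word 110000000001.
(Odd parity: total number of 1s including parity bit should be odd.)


Number of 1s in data: 3
Parity bit: 0

0


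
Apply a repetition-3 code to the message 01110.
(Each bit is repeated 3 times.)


Each bit -> 3 copies

000111111111000


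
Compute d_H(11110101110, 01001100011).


XOR: 10111001101
Count of 1s: 7

7


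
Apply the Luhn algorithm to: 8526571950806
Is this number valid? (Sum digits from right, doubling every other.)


Luhn sum = 53
53 mod 10 = 3

Invalid (Luhn sum mod 10 = 3)


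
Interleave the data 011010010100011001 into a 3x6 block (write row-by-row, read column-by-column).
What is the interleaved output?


Matrix:
  011010
  010100
  011001
Read columns: 000111101010100001

000111101010100001


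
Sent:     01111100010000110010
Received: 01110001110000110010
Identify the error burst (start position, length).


XOR: 00001101100000000000

Burst at position 4, length 5


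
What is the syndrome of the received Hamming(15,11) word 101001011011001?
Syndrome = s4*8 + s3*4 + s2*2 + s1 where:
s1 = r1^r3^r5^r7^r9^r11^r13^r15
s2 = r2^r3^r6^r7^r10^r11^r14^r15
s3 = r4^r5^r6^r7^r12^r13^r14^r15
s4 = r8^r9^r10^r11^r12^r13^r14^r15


s1=1, s2=0, s3=1, s4=1

Syndrome = 13 (error at position 13)


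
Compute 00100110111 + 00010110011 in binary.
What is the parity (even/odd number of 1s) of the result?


00100110111 = 311
00010110011 = 179
Sum = 490 = 111101010
1s count = 6

even parity (6 ones in 111101010)


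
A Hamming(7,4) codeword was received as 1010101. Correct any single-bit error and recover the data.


Syndrome = 0: no error detected

Data: 1101 (no errors)


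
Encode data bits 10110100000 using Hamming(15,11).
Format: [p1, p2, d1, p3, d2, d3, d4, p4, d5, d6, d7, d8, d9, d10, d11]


Parity bits: p1=0, p2=0, p3=0, p4=1

001001110100000


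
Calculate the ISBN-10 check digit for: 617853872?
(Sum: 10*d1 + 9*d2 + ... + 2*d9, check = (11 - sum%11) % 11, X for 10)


Weighted sum: 283
283 mod 11 = 8

Check digit: 3


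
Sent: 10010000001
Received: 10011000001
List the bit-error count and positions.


XOR: 00001000000

1 error(s) at position(s): 4


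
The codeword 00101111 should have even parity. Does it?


Number of 1s: 5

No, parity error (5 ones)


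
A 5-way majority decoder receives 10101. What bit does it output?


Ones: 3 out of 5
Threshold: 3

1 (3/5 voted 1)


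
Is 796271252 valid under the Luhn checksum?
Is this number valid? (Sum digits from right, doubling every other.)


Luhn sum = 40
40 mod 10 = 0

Valid (Luhn sum mod 10 = 0)


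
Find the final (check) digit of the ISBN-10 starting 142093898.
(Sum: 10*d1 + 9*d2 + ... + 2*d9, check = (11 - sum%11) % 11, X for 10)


Weighted sum: 206
206 mod 11 = 8

Check digit: 3


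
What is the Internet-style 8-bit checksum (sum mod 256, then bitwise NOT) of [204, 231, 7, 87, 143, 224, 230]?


Sum = 1126 mod 256 = 102
Complement = 153

153


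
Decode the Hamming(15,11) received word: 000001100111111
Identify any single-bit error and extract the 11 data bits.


Syndrome = 0: no error detected

Data: 00110111111 (no errors)


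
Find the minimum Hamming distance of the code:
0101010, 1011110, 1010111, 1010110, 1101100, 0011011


Comparing all pairs, minimum distance: 1
Can detect 0 errors, correct 0 errors

1


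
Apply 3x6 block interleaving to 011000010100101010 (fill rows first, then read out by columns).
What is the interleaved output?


Matrix:
  011000
  010100
  101010
Read columns: 001110101010001000

001110101010001000


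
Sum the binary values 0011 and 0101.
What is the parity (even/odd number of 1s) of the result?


0011 = 3
0101 = 5
Sum = 8 = 1000
1s count = 1

odd parity (1 ones in 1000)


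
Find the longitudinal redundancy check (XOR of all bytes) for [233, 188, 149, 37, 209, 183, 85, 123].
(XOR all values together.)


XOR chain: 233 ^ 188 ^ 149 ^ 37 ^ 209 ^ 183 ^ 85 ^ 123 = 173

173


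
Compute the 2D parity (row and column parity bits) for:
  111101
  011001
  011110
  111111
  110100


Row parities: 11001
Column parities: 110001

Row P: 11001, Col P: 110001, Corner: 1


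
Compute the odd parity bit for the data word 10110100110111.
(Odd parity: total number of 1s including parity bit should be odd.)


Number of 1s in data: 9
Parity bit: 0

0


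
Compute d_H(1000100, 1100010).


XOR: 0100110
Count of 1s: 3

3


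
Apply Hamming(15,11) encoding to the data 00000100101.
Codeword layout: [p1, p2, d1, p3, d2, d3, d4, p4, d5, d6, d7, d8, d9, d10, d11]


Parity bits: p1=0, p2=0, p3=0, p4=1

000000010100101


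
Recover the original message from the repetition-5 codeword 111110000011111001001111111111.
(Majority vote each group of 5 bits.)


Groups: 11111, 00000, 11111, 00100, 11111, 11111
Majority votes: 101011

101011


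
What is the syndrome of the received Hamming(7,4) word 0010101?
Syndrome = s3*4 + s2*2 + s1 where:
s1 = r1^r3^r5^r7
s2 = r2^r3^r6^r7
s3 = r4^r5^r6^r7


s1=1, s2=0, s3=0

Syndrome = 1 (error at position 1)


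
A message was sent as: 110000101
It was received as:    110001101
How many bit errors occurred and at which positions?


XOR: 000001000

1 error(s) at position(s): 5


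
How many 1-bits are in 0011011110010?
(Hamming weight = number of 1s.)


Counting 1s in 0011011110010

7


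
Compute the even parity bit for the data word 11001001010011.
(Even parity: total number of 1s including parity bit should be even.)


Number of 1s in data: 7
Parity bit: 1

1


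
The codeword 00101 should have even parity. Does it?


Number of 1s: 2

Yes, parity is correct (2 ones)


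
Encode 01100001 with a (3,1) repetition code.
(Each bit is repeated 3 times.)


Each bit -> 3 copies

000111111000000000000111


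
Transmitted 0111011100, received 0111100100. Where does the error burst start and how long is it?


XOR: 0000111000

Burst at position 4, length 3


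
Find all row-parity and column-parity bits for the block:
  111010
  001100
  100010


Row parities: 000
Column parities: 010100

Row P: 000, Col P: 010100, Corner: 0


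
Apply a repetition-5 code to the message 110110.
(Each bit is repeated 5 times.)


Each bit -> 5 copies

111111111100000111111111100000


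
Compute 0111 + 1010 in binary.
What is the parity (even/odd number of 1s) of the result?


0111 = 7
1010 = 10
Sum = 17 = 10001
1s count = 2

even parity (2 ones in 10001)


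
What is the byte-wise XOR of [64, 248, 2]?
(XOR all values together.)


XOR chain: 64 ^ 248 ^ 2 = 186

186


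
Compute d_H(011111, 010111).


XOR: 001000
Count of 1s: 1

1


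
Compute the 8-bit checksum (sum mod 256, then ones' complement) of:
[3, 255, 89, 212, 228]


Sum = 787 mod 256 = 19
Complement = 236

236


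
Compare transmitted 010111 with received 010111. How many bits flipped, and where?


XOR: 000000

0 errors (received matches sent)


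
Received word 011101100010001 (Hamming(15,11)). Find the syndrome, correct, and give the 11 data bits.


Syndrome = 0: no error detected

Data: 10110010001 (no errors)


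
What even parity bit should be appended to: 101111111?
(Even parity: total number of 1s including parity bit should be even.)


Number of 1s in data: 8
Parity bit: 0

0


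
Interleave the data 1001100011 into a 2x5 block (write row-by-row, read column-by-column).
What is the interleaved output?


Matrix:
  10011
  00011
Read columns: 1000001111

1000001111


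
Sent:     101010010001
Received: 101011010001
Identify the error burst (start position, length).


XOR: 000001000000

Burst at position 5, length 1


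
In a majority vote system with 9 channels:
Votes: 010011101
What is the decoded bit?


Ones: 5 out of 9
Threshold: 5

1 (5/9 voted 1)


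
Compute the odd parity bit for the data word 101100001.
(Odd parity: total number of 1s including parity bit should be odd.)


Number of 1s in data: 4
Parity bit: 1

1


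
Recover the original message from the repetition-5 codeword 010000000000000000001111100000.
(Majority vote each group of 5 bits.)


Groups: 01000, 00000, 00000, 00000, 11111, 00000
Majority votes: 000010

000010


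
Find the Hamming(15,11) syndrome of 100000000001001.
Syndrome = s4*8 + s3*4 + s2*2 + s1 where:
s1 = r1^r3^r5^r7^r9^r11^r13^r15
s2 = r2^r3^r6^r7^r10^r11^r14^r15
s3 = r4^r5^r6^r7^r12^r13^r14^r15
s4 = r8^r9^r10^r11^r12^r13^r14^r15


s1=0, s2=1, s3=0, s4=0

Syndrome = 2 (error at position 2)


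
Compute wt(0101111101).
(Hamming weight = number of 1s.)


Counting 1s in 0101111101

7


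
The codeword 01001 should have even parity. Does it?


Number of 1s: 2

Yes, parity is correct (2 ones)


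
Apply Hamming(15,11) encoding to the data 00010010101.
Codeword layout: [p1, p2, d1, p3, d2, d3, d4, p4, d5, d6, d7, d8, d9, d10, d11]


Parity bits: p1=0, p2=1, p3=1, p4=1

010100110010101


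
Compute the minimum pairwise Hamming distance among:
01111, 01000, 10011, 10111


Comparing all pairs, minimum distance: 1
Can detect 0 errors, correct 0 errors

1


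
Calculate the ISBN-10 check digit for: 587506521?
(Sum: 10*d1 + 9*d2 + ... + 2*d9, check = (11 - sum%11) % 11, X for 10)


Weighted sum: 271
271 mod 11 = 7

Check digit: 4


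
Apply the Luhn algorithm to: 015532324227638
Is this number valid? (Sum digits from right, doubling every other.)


Luhn sum = 57
57 mod 10 = 7

Invalid (Luhn sum mod 10 = 7)


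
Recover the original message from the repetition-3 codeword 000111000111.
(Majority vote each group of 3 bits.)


Groups: 000, 111, 000, 111
Majority votes: 0101

0101


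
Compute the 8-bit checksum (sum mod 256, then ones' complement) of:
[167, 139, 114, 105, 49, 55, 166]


Sum = 795 mod 256 = 27
Complement = 228

228


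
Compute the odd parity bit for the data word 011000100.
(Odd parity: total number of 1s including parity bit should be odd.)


Number of 1s in data: 3
Parity bit: 0

0


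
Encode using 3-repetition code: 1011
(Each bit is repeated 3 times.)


Each bit -> 3 copies

111000111111


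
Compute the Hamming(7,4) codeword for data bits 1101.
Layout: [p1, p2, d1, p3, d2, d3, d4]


Parity bits: p1=1, p2=0, p3=0

1010101


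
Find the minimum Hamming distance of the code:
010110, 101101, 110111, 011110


Comparing all pairs, minimum distance: 1
Can detect 0 errors, correct 0 errors

1


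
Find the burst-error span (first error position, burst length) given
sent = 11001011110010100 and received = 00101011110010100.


XOR: 11100000000000000

Burst at position 0, length 3


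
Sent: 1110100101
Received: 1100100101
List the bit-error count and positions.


XOR: 0010000000

1 error(s) at position(s): 2


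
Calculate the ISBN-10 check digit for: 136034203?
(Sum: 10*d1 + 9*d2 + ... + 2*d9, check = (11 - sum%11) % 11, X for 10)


Weighted sum: 137
137 mod 11 = 5

Check digit: 6


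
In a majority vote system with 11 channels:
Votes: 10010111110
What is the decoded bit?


Ones: 7 out of 11
Threshold: 6

1 (7/11 voted 1)


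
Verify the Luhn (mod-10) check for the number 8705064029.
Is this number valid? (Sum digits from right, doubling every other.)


Luhn sum = 46
46 mod 10 = 6

Invalid (Luhn sum mod 10 = 6)


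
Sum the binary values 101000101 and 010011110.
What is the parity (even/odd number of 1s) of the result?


101000101 = 325
010011110 = 158
Sum = 483 = 111100011
1s count = 6

even parity (6 ones in 111100011)


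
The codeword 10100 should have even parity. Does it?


Number of 1s: 2

Yes, parity is correct (2 ones)


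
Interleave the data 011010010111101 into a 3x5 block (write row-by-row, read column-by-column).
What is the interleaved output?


Matrix:
  01101
  00101
  11101
Read columns: 001101111000111

001101111000111


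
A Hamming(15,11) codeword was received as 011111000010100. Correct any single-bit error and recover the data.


Syndrome = 0: no error detected

Data: 11100010100 (no errors)


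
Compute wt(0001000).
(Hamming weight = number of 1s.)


Counting 1s in 0001000

1


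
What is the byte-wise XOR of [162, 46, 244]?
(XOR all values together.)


XOR chain: 162 ^ 46 ^ 244 = 120

120


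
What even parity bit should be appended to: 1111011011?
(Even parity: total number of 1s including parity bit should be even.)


Number of 1s in data: 8
Parity bit: 0

0


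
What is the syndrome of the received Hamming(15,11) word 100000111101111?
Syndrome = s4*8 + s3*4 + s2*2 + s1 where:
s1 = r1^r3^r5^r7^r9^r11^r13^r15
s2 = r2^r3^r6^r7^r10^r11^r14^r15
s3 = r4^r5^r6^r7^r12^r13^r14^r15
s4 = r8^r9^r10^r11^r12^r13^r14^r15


s1=1, s2=0, s3=1, s4=1

Syndrome = 13 (error at position 13)


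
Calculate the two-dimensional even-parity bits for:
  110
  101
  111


Row parities: 001
Column parities: 100

Row P: 001, Col P: 100, Corner: 1


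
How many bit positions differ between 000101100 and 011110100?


XOR: 011011000
Count of 1s: 4

4


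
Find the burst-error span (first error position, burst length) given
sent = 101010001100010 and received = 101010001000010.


XOR: 000000000100000

Burst at position 9, length 1


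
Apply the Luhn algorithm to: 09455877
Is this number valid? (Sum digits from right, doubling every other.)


Luhn sum = 43
43 mod 10 = 3

Invalid (Luhn sum mod 10 = 3)


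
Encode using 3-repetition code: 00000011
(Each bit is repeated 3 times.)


Each bit -> 3 copies

000000000000000000111111


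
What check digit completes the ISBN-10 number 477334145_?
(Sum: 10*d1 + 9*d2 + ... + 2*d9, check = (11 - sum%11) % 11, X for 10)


Weighted sum: 244
244 mod 11 = 2

Check digit: 9


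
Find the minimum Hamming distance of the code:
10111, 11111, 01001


Comparing all pairs, minimum distance: 1
Can detect 0 errors, correct 0 errors

1


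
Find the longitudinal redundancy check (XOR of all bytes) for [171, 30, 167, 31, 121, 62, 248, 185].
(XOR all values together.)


XOR chain: 171 ^ 30 ^ 167 ^ 31 ^ 121 ^ 62 ^ 248 ^ 185 = 11

11


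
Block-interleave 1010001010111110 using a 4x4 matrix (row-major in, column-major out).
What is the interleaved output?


Matrix:
  1010
  0010
  1011
  1110
Read columns: 1011000111110010

1011000111110010


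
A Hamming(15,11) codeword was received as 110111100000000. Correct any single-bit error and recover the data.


Syndrome = 3: error at position 3

Data: 11110000000 (corrected bit 3)


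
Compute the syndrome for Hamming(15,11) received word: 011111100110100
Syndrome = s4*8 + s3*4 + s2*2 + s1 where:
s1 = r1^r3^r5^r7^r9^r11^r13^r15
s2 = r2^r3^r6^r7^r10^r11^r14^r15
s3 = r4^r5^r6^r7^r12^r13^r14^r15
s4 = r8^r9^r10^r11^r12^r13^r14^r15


s1=1, s2=0, s3=1, s4=1

Syndrome = 13 (error at position 13)


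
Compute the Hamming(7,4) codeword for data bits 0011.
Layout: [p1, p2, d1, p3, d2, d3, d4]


Parity bits: p1=1, p2=0, p3=0

1000011


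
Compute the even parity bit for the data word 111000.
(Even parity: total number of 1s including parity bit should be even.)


Number of 1s in data: 3
Parity bit: 1

1


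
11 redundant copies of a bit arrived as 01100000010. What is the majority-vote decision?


Ones: 3 out of 11
Threshold: 6

0 (3/11 voted 1)


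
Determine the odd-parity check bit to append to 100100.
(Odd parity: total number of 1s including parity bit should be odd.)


Number of 1s in data: 2
Parity bit: 1

1


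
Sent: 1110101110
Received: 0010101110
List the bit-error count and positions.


XOR: 1100000000

2 error(s) at position(s): 0, 1


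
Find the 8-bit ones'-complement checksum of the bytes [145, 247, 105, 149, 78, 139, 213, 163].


Sum = 1239 mod 256 = 215
Complement = 40

40


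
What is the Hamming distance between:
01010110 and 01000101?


XOR: 00010011
Count of 1s: 3

3


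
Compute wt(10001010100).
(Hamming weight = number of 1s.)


Counting 1s in 10001010100

4


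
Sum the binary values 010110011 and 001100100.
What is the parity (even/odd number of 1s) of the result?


010110011 = 179
001100100 = 100
Sum = 279 = 100010111
1s count = 5

odd parity (5 ones in 100010111)


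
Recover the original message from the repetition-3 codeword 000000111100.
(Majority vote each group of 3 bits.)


Groups: 000, 000, 111, 100
Majority votes: 0010

0010


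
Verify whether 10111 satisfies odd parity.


Number of 1s: 4

No, parity error (4 ones)


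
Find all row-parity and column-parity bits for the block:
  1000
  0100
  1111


Row parities: 110
Column parities: 0011

Row P: 110, Col P: 0011, Corner: 0


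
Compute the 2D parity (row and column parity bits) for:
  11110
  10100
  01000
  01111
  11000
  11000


Row parities: 001000
Column parities: 01101

Row P: 001000, Col P: 01101, Corner: 1


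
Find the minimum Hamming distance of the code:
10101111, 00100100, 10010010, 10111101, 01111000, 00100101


Comparing all pairs, minimum distance: 1
Can detect 0 errors, correct 0 errors

1
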